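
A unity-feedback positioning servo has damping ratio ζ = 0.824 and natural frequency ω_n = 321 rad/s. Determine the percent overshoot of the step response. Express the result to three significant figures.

%OS ≈ 1.04%

For an underdamped second-order system, %OS = 100·exp(−πζ/√(1−ζ²)).
πζ/√(1−ζ²) = π·0.824/√(1−0.679) = 4.569, so %OS = 100·e^(−4.569) = 1.04%.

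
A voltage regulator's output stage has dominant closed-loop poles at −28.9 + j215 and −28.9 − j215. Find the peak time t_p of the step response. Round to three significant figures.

t_p = π/ω_d with ω_d = 215 (the imaginary part), so t_p = 0.0146 s.

t_p ≈ 0.0146 s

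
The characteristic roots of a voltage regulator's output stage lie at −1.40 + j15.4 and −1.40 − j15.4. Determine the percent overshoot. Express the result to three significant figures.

|pole| = ω_n = √(1.40² + 15.4²) = 15.5 rad/s; ζ = cos θ = σ/ω_n = 0.0905.
%OS = 100·exp(−πζ/√(1−ζ²)) = 75.2%.

%OS ≈ 75.2%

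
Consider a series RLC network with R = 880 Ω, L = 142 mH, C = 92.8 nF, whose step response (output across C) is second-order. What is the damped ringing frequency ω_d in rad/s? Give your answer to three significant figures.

ω_d ≈ 8140 rad/s

For a series RLC circuit (capacitor voltage as output), ω_n = 1/√(LC) = 1/√(142 mH · 92.8 nF) = 8710 rad/s.
ζ = (R/2)·√(C/L) = (880/2)·√(92.8 nF/142 mH) = 0.356.
ω_d = ω_n√(1−ζ²) = 8140 rad/s.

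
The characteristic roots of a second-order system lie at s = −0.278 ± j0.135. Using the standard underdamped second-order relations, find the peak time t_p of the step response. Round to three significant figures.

t_p ≈ 23.3 s

t_p = π/ω_d with ω_d = 0.135 (the imaginary part), so t_p = 23.3 s.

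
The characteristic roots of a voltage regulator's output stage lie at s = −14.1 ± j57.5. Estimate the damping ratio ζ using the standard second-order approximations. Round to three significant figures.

ζ ≈ 0.238

|pole| = ω_n = √(14.1² + 57.5²) = 59.2 rad/s; ζ = cos θ = σ/ω_n = 0.238.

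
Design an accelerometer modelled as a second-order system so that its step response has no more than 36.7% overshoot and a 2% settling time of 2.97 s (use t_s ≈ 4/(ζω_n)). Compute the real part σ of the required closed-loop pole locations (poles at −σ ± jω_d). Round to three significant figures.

σ ≈ 1.35

The settling-time spec alone fixes σ = ζω_n = 4/t_s = 4/2.97 = 1.35.
(Overshoot then fixes ζ = 0.304 and hence ω_d = σ·√(1−ζ²)/ζ = 4.22 rad/s.)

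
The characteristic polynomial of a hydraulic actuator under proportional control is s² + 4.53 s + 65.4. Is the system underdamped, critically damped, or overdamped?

underdamped

a² − 4b = 4.53² − 4·65.4 < 0 (complex roots); the system is underdamped.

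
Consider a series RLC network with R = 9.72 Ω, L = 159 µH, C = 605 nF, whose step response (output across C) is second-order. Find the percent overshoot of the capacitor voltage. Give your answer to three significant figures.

For a series RLC circuit (capacitor voltage as output), ω_n = 1/√(LC) = 1/√(159 µH · 605 nF) = 102000 rad/s.
ζ = (R/2)·√(C/L) = (9.72/2)·√(605 nF/159 µH) = 0.300.
Overshoot: exp(−π·0.300/√(1−0.300²)) = 0.373, i.e. 37.3%.

%OS ≈ 37.3%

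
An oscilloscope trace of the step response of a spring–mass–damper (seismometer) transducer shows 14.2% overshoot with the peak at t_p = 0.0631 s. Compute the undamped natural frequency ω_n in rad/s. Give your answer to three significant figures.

ω_n ≈ 58.6 rad/s

From the overshoot, ζ = −ln(OS)/√(π²+ln²(OS)) = 0.528.
From t_p = π/ω_d, ω_d = π/0.0631 = 49.8 rad/s, so ω_n = ω_d/√(1−ζ²) = 58.6 rad/s.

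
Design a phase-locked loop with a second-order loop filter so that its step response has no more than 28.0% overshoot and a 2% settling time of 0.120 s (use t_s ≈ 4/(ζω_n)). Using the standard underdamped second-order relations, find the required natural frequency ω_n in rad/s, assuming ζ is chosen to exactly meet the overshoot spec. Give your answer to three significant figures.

ω_n ≈ 88.8 rad/s

Inverting the overshoot relation: ζ = |ln 0.280|/√(π² + ln²0.280) = 0.376.
Then ω_n = 4/(ζ t_s) = 4/(0.376 × 0.120) = 88.8 rad/s.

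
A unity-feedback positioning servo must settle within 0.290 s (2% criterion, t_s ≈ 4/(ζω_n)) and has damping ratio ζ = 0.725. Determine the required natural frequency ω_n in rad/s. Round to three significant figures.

Rearranging t_s ≈ 4/(ζω_n) gives ω_n = 4/(ζ·t_s) = 4/(0.725 × 0.290) = 19.0 rad/s.

ω_n ≈ 19.0 rad/s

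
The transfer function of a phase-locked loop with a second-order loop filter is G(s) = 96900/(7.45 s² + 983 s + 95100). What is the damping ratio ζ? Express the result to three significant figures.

ζ ≈ 0.584

Dividing through by 7.45: denominator becomes s² + 131.9 s + 12770.
So ω_n = √12770 = 113 rad/s and ζ = 131.9/(2·113) = 0.584.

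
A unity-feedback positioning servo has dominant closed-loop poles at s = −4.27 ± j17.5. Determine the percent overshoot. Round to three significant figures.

With σ = 4.27, ω_d = 17.5: ω_n = √(σ²+ω_d²) = 18.0 rad/s, ζ = σ/ω_n = 0.237.
%OS = 100 e^{−πζ/√(1−ζ²)} with ζ = 0.237 gives 46.5%.

%OS ≈ 46.5%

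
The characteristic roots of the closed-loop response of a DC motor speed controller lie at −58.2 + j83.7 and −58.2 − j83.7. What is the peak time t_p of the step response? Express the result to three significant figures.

t_p ≈ 0.0375 s

t_p = π/ω_d with ω_d = 83.7 (the imaginary part), so t_p = 0.0375 s.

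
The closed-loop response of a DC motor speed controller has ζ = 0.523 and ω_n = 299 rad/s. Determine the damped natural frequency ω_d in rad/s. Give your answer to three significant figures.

ω_d ≈ 255 rad/s

ω_d = ω_n√(1−ζ²) = 299·√0.726 = 255 rad/s.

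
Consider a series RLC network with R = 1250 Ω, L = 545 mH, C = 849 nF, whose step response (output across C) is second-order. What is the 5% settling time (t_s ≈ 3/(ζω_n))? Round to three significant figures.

For a series RLC circuit (capacitor voltage as output), ω_n = 1/√(LC) = 1/√(545 mH · 849 nF) = 1470 rad/s.
ζ = (R/2)·√(C/L) = (1250/2)·√(849 nF/545 mH) = 0.780.
t_s ≈ 3/(ζω_n) = 0.00262 s.

t_s ≈ 0.00262 s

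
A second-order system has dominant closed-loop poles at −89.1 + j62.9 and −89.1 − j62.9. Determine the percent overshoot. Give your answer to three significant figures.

The poles are at −σ ± jω_d with σ = 89.1 and ω_d = 62.9, so ω_n = √(σ²+ω_d²) = 109 rad/s and ζ = σ/ω_n = 0.817.
Overshoot: exp(−π·0.817/√(1−0.817²)) = 0.0117, i.e. 1.17%.

%OS ≈ 1.17%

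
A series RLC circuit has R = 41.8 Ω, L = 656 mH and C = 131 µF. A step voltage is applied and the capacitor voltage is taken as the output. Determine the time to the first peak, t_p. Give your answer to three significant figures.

For a series RLC circuit (capacitor voltage as output), ω_n = 1/√(LC) = 1/√(656 mH · 131 µF) = 108 rad/s.
ζ = (R/2)·√(C/L) = (41.8/2)·√(131 µF/656 mH) = 0.295.
ω_d = ω_n√(1−ζ²) = 103 rad/s. t_p = π/ω_d = 0.0305 s.

t_p ≈ 0.0305 s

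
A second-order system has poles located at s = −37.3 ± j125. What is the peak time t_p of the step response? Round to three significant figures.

t_p ≈ 0.0251 s

t_p = π/ω_d with ω_d = 125 (the imaginary part), so t_p = 0.0251 s.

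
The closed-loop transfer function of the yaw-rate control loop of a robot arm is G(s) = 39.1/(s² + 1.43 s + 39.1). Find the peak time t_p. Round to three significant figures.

Comparing the denominator to s² + 2ζω_n s + ω_n²: ω_n = √39.1 = 6.25 rad/s, and 2ζω_n = 1.43 so ζ = 1.43/(2·6.25) = 0.114.
The damped frequency ω_d = ω_n√(1−ζ²) = 6.21 rad/s. Then t_p = π/ω_d = 0.506 s.

t_p ≈ 0.506 s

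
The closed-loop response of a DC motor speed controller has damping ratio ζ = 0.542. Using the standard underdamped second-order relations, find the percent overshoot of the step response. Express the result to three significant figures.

For an underdamped second-order system, %OS = 100·exp(−πζ/√(1−ζ²)).
πζ/√(1−ζ²) = π·0.542/√(1−0.294) = 2.026, so %OS = 100·e^(−2.026) = 13.2%.

%OS ≈ 13.2%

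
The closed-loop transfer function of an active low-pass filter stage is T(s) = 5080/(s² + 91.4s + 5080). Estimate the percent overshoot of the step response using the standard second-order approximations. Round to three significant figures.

%OS ≈ 7.24%

Matching coefficients with s² + 2ζω_n s + ω_n² gives ω_n² = 5080 ⇒ ω_n = 71.3 rad/s, and ζ = 91.4/(2ω_n) = 0.641.
%OS = 100·exp(−πζ/√(1−ζ²)) = 7.24%.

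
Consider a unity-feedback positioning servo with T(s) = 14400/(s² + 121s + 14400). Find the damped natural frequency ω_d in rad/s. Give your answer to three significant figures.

Comparing the denominator to s² + 2ζω_n s + ω_n²: ω_n = √14400 = 120 rad/s, and 2ζω_n = 121 so ζ = 121/(2·120) = 0.504.
ω_d = ω_n√(1−ζ²) = 104 rad/s.

ω_d ≈ 104 rad/s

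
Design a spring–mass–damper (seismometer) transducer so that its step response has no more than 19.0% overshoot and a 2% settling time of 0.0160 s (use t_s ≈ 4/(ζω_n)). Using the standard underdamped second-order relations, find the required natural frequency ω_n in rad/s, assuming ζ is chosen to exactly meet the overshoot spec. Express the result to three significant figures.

ω_n ≈ 535 rad/s

From %OS = 100·exp(−πζ/√(1−ζ²)), invert to get ζ = −ln(OS)/√(π² + ln²(OS)) with OS = 0.190.
−ln 0.190 = 1.661, so ζ = 1.661/√(π² + 2.758) = 0.467.
From t_s ≈ 4/(ζω_n): ω_n = 4/(ζ·t_s) = 4/(0.467·0.0160) = 535 rad/s.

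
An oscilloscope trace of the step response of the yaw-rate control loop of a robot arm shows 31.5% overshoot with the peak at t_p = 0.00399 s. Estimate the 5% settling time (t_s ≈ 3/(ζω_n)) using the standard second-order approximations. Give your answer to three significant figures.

t_s ≈ 0.0104 s

The overshoot fixes ζ = −ln(OS)/√(π²+ln²(OS)) = 0.345.
t_p = π/ω_d ⇒ ω_d = 787 rad/s; then ω_n = ω_d/√(1−ζ²) = 839 rad/s.
t_s ≈ 3/(ζω_n) = 3/(0.345·839) = 0.0104 s.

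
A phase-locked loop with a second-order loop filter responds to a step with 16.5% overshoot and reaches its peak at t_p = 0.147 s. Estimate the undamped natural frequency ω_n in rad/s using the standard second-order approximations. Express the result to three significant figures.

ζ from %OS: ζ = |ln 0.165|/√(π²+ln²0.165) = 0.498.
t_p = π/ω_d ⇒ ω_d = 21.4 rad/s; then ω_n = ω_d/√(1−ζ²) = 24.6 rad/s.

ω_n ≈ 24.6 rad/s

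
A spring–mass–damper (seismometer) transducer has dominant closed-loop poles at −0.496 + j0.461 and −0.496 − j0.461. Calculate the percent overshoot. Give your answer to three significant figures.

%OS ≈ 3.40%

With σ = 0.496, ω_d = 0.461: ω_n = √(σ²+ω_d²) = 0.677 rad/s, ζ = σ/ω_n = 0.732.
%OS = 100·exp(−πζ/√(1−ζ²)) = 3.40%.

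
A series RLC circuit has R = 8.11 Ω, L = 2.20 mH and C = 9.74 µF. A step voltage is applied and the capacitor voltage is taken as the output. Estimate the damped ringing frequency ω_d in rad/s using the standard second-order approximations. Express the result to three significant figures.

ω_d ≈ 6580 rad/s

For a series RLC circuit (capacitor voltage as output), ω_n = 1/√(LC) = 1/√(2.20 mH · 9.74 µF) = 6830 rad/s.
ζ = (R/2)·√(C/L) = (8.11/2)·√(9.74 µF/2.20 mH) = 0.270.
The damped frequency ω_d = ω_n√(1−ζ²) = 6580 rad/s.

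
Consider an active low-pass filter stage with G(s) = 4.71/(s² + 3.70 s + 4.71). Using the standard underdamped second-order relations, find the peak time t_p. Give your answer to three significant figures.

Comparing the denominator to s² + 2ζω_n s + ω_n²: ω_n = √4.71 = 2.17 rad/s, and 2ζω_n = 3.70 so ζ = 3.70/(2·2.17) = 0.852.
The damped frequency ω_d = ω_n√(1−ζ²) = 1.13 rad/s. Then t_p = π/ω_d = 2.77 s.

t_p ≈ 2.77 s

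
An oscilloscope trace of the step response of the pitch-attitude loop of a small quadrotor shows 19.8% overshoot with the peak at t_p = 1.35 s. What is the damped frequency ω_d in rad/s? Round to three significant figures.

ω_d ≈ 2.33 rad/s

t_p = π/ω_d, so ω_d = π/1.35 = 2.33 rad/s.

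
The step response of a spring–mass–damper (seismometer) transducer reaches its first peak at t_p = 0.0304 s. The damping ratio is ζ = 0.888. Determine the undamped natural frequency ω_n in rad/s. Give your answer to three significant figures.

ω_n ≈ 225 rad/s

Peak time t_p = π/ω_d, so ω_d = π/t_p = π/0.0304 = 103 rad/s.
ω_n = ω_d/√(1−ζ²) = 103/√0.211 = 225 rad/s.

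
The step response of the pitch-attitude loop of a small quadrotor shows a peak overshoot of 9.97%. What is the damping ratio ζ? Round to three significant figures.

From %OS = 100·exp(−πζ/√(1−ζ²)), invert to get ζ = −ln(OS)/√(π² + ln²(OS)) with OS = 0.0997.
−ln 0.0997 = 2.306, so ζ = 2.306/√(π² + 5.316) = 0.592.

ζ ≈ 0.592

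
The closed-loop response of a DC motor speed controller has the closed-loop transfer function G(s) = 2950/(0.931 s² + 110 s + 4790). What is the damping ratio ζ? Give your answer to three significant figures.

ζ ≈ 0.824

Dividing through by 0.931: denominator becomes s² + 118.2 s + 5145.
So ω_n = √5145 = 71.7 rad/s and ζ = 118.2/(2·71.7) = 0.824.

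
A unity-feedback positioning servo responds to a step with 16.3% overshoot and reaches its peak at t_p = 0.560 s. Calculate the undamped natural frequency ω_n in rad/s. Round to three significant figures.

ω_n ≈ 6.48 rad/s

ζ from %OS: ζ = |ln 0.163|/√(π²+ln²0.163) = 0.500.
t_p = π/ω_d ⇒ ω_d = 5.61 rad/s; then ω_n = ω_d/√(1−ζ²) = 6.48 rad/s.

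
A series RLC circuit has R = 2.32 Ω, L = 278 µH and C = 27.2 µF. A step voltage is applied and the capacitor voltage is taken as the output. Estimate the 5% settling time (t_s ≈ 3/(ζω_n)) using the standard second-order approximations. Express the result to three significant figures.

For a series RLC circuit (capacitor voltage as output), ω_n = 1/√(LC) = 1/√(278 µH · 27.2 µF) = 11500 rad/s.
ζ = (R/2)·√(C/L) = (2.32/2)·√(27.2 µF/278 µH) = 0.363.
t_s ≈ 3/(ζω_n) = 0.000719 s.

t_s ≈ 0.000719 s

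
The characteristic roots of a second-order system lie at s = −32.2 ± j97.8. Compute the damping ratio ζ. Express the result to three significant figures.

ζ ≈ 0.313

The poles are at −σ ± jω_d with σ = 32.2 and ω_d = 97.8, so ω_n = √(σ²+ω_d²) = 103 rad/s and ζ = σ/ω_n = 0.313.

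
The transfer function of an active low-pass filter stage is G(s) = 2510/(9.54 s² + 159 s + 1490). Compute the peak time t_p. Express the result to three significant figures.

Dividing through by 9.54: denominator becomes s² + 16.67 s + 156.2.
So ω_n = √156.2 = 12.5 rad/s and ζ = 16.67/(2·12.5) = 0.667.
The damped frequency ω_d = ω_n√(1−ζ²) = 9.31 rad/s. t_p = π/ω_d = 0.337 s.

t_p ≈ 0.337 s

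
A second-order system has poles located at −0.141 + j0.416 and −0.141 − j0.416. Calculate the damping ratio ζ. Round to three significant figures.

The poles are at −σ ± jω_d with σ = 0.141 and ω_d = 0.416, so ω_n = √(σ²+ω_d²) = 0.439 rad/s and ζ = σ/ω_n = 0.321.

ζ ≈ 0.321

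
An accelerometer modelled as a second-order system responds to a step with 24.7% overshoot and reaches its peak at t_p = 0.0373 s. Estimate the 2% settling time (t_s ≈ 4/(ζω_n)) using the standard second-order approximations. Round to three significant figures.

From the overshoot, ζ = −ln(OS)/√(π²+ln²(OS)) = 0.407.
From t_p = π/ω_d, ω_d = π/0.0373 = 84.2 rad/s, so ω_n = ω_d/√(1−ζ²) = 92.2 rad/s.
t_s ≈ 4/(ζω_n) = 4/(0.407·92.2) = 0.107 s.

t_s ≈ 0.107 s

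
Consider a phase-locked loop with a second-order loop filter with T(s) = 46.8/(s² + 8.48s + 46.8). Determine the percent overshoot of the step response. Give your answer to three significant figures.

ω_n = √46.8 = 6.84 rad/s; ζ = 8.48/(2·6.84) = 0.620.
%OS = 100 e^{−πζ/√(1−ζ²)} with ζ = 0.620 gives 8.36%.

%OS ≈ 8.36%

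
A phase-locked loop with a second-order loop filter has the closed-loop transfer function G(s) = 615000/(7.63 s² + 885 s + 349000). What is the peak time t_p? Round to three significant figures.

Dividing through by 7.63: denominator becomes s² + 116.0 s + 45740.
So ω_n = √45740 = 214 rad/s and ζ = 116.0/(2·214) = 0.271.
ω_d = 214·√(1 − 0.271²) = 206 rad/s. t_p = π/ω_d = 0.0153 s.

t_p ≈ 0.0153 s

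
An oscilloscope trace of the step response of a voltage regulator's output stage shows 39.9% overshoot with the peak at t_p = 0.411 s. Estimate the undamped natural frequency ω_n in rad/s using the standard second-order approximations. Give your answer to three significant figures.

ω_n ≈ 7.96 rad/s

ζ from %OS: ζ = |ln 0.399|/√(π²+ln²0.399) = 0.281.
t_p = π/ω_d ⇒ ω_d = 7.64 rad/s; then ω_n = ω_d/√(1−ζ²) = 7.96 rad/s.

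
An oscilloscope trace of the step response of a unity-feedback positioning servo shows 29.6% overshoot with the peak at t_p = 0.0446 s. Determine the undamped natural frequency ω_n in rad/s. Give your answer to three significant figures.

From the overshoot, ζ = −ln(OS)/√(π²+ln²(OS)) = 0.361.
t_p = π/ω_d ⇒ ω_d = 70.4 rad/s; then ω_n = ω_d/√(1−ζ²) = 75.5 rad/s.

ω_n ≈ 75.5 rad/s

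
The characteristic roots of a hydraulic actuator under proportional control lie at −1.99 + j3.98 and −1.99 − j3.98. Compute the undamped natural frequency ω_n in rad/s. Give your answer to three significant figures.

ω_n ≈ 4.45 rad/s

|pole| = ω_n = √(1.99² + 3.98²) = 4.45 rad/s; ζ = cos θ = σ/ω_n = 0.447.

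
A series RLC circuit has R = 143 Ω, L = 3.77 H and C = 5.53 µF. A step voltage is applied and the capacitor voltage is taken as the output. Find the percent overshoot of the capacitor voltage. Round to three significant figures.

For a series RLC circuit (capacitor voltage as output), ω_n = 1/√(LC) = 1/√(3.77 H · 5.53 µF) = 219 rad/s.
ζ = (R/2)·√(C/L) = (143/2)·√(5.53 µF/3.77 H) = 0.0866.
%OS = 100·exp(−πζ/√(1−ζ²)) = 76.1%.

%OS ≈ 76.1%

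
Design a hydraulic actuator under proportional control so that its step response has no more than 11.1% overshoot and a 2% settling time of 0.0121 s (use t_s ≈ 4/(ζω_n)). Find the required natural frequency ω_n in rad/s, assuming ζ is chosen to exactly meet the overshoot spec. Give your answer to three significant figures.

ω_n ≈ 577 rad/s

From %OS = 100·exp(−πζ/√(1−ζ²)), invert to get ζ = −ln(OS)/√(π² + ln²(OS)) with OS = 0.111.
−ln 0.111 = 2.198, so ζ = 2.198/√(π² + 4.832) = 0.573.
Then ω_n = 4/(ζ t_s) = 4/(0.573 × 0.0121) = 577 rad/s.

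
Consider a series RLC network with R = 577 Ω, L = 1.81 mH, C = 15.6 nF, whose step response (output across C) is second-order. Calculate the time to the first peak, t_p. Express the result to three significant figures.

t_p ≈ 0.0000314 s

For a series RLC circuit (capacitor voltage as output), ω_n = 1/√(LC) = 1/√(1.81 mH · 15.6 nF) = 188000 rad/s.
ζ = (R/2)·√(C/L) = (577/2)·√(15.6 nF/1.81 mH) = 0.847.
The damped frequency ω_d = ω_n√(1−ζ²) = 100000 rad/s. t_p = π/ω_d = 0.0000314 s.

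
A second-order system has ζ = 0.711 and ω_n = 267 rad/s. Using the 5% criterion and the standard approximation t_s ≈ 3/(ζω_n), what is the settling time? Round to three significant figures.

t_s ≈ 3/(ζω_n) = 3/(0.711 × 267) = 0.0158 s.

t_s ≈ 0.0158 s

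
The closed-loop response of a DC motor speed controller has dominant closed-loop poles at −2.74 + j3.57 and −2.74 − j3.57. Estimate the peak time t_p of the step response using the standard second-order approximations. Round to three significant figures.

t_p ≈ 0.880 s

t_p = π/ω_d with ω_d = 3.57 (the imaginary part), so t_p = 0.880 s.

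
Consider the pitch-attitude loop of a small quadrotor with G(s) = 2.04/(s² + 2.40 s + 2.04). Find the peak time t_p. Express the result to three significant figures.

t_p ≈ 4.06 s

ω_n = √2.04 = 1.43 rad/s; ζ = 2.40/(2·1.43) = 0.840.
The damped frequency ω_d = ω_n√(1−ζ²) = 0.775 rad/s. Then t_p = π/ω_d = 4.06 s.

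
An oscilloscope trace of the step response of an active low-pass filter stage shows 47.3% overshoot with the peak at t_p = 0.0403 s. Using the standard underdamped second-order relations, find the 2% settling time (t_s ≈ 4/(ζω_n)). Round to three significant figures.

t_s ≈ 0.215 s

The overshoot fixes ζ = −ln(OS)/√(π²+ln²(OS)) = 0.232.
From t_p = π/ω_d, ω_d = π/0.0403 = 78.0 rad/s, so ω_n = ω_d/√(1−ζ²) = 80.1 rad/s.
t_s ≈ 4/(ζω_n) = 4/(0.232·80.1) = 0.215 s.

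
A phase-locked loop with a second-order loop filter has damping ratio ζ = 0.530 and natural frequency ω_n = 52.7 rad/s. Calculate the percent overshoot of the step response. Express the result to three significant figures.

%OS ≈ 14.0%

For an underdamped second-order system, %OS = 100·exp(−πζ/√(1−ζ²)).
πζ/√(1−ζ²) = π·0.530/√(1−0.281) = 1.964, so %OS = 100·e^(−1.964) = 14.0%.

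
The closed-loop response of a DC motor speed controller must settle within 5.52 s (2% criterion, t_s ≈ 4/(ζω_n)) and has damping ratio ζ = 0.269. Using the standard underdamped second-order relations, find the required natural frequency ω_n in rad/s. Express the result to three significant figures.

Rearranging t_s ≈ 4/(ζω_n) gives ω_n = 4/(ζ·t_s) = 4/(0.269 × 5.52) = 2.69 rad/s.

ω_n ≈ 2.69 rad/s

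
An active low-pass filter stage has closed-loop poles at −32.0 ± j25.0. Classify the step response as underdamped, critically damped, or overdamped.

Since the poles form a complex-conjugate pair with nonzero imaginary part, the response is underdamped.

underdamped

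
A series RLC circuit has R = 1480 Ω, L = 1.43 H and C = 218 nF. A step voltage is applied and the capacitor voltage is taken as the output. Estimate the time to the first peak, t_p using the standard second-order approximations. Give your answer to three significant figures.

For a series RLC circuit (capacitor voltage as output), ω_n = 1/√(LC) = 1/√(1.43 H · 218 nF) = 1790 rad/s.
ζ = (R/2)·√(C/L) = (1480/2)·√(218 nF/1.43 H) = 0.289.
ω_d = 1790·√(1 − 0.289²) = 1710 rad/s. t_p = π/ω_d = 0.00183 s.

t_p ≈ 0.00183 s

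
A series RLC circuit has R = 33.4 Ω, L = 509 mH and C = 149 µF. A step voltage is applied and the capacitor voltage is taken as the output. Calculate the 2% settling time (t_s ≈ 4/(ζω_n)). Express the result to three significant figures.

For a series RLC circuit (capacitor voltage as output), ω_n = 1/√(LC) = 1/√(509 mH · 149 µF) = 115 rad/s.
ζ = (R/2)·√(C/L) = (33.4/2)·√(149 µF/509 mH) = 0.286.
t_s ≈ 4/(ζω_n) = 0.122 s.

t_s ≈ 0.122 s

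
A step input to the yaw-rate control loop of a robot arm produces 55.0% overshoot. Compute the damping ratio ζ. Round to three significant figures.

From %OS = 100·exp(−πζ/√(1−ζ²)), invert to get ζ = −ln(OS)/√(π² + ln²(OS)) with OS = 0.550.
−ln 0.550 = 0.5978, so ζ = 0.5978/√(π² + 0.3574) = 0.187.

ζ ≈ 0.187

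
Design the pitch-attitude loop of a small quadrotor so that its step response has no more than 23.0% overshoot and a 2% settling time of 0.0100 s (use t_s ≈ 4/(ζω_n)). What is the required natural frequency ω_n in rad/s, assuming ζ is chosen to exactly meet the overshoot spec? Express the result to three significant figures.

ζ = −ln(OS)/√(π² + (ln OS)²). With OS = 0.230, ln OS = −1.470 and ζ = 1.470/3.468 = 0.424.
Then ω_n = 4/(ζ t_s) = 4/(0.424 × 0.0100) = 944 rad/s.

ω_n ≈ 944 rad/s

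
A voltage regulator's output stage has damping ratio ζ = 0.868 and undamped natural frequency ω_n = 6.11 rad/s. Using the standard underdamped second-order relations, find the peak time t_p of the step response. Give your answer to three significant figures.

t_p ≈ 1.04 s

The damped frequency is ω_d = ω_n√(1−ζ²) = 6.11·√(1−0.753) = 3.03 rad/s.
Peak time t_p = π/ω_d = π/3.03 = 1.04 s.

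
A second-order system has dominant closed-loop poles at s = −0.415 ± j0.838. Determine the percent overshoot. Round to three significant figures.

With σ = 0.415, ω_d = 0.838: ω_n = √(σ²+ω_d²) = 0.935 rad/s, ζ = σ/ω_n = 0.444.
%OS = 100 e^{−πζ/√(1−ζ²)} with ζ = 0.444 gives 21.1%.

%OS ≈ 21.1%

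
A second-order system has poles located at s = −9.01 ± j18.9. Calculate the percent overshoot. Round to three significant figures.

|pole| = ω_n = √(9.01² + 18.9²) = 20.9 rad/s; ζ = cos θ = σ/ω_n = 0.430.
Overshoot: exp(−π·0.430/√(1−0.430²)) = 0.224, i.e. 22.4%.

%OS ≈ 22.4%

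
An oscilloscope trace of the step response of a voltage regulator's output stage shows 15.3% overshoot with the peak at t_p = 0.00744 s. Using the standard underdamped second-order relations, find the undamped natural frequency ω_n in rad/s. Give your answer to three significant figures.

From the overshoot, ζ = −ln(OS)/√(π²+ln²(OS)) = 0.513.
From t_p = π/ω_d, ω_d = π/0.00744 = 422 rad/s, so ω_n = ω_d/√(1−ζ²) = 492 rad/s.

ω_n ≈ 492 rad/s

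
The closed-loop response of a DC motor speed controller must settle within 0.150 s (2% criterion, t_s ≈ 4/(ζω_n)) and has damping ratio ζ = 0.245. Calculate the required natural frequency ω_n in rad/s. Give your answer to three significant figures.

Rearranging t_s ≈ 4/(ζω_n) gives ω_n = 4/(ζ·t_s) = 4/(0.245 × 0.150) = 109 rad/s.

ω_n ≈ 109 rad/s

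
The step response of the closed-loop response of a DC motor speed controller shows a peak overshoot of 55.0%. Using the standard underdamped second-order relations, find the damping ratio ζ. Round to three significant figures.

ζ ≈ 0.187

Inverting the overshoot relation: ζ = |ln 0.550|/√(π² + ln²0.550) = 0.187.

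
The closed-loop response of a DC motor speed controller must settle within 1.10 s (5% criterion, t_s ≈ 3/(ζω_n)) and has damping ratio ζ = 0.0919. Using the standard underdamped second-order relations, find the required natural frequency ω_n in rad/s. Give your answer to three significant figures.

Rearranging t_s ≈ 3/(ζω_n) gives ω_n = 3/(ζ·t_s) = 3/(0.0919 × 1.10) = 29.7 rad/s.

ω_n ≈ 29.7 rad/s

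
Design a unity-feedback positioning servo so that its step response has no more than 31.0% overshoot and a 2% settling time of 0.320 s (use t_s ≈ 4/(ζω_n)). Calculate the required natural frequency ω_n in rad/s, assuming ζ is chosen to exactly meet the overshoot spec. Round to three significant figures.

Inverting the overshoot relation: ζ = |ln 0.310|/√(π² + ln²0.310) = 0.349.
From t_s ≈ 4/(ζω_n): ω_n = 4/(ζ·t_s) = 4/(0.349·0.320) = 35.8 rad/s.

ω_n ≈ 35.8 rad/s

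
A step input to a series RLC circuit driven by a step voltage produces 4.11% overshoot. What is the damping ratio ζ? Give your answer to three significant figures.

From %OS = 100·exp(−πζ/√(1−ζ²)), invert to get ζ = −ln(OS)/√(π² + ln²(OS)) with OS = 0.0411.
−ln 0.0411 = 3.192, so ζ = 3.192/√(π² + 10.19) = 0.713.

ζ ≈ 0.713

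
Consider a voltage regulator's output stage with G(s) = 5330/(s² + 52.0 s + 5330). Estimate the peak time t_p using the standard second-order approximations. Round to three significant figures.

Comparing the denominator to s² + 2ζω_n s + ω_n²: ω_n = √5330 = 73.0 rad/s, and 2ζω_n = 52.0 so ζ = 52.0/(2·73.0) = 0.356.
ω_d = 73.0·√(1 − 0.356²) = 68.2 rad/s. Then t_p = π/ω_d = 0.0461 s.

t_p ≈ 0.0461 s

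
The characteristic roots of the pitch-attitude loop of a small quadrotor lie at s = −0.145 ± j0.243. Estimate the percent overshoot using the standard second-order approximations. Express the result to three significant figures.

The poles are at −σ ± jω_d with σ = 0.145 and ω_d = 0.243, so ω_n = √(σ²+ω_d²) = 0.283 rad/s and ζ = σ/ω_n = 0.512.
%OS = 100 e^{−πζ/√(1−ζ²)} with ζ = 0.512 gives 15.3%.

%OS ≈ 15.3%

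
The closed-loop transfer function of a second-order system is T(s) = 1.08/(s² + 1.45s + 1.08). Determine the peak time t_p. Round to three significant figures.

t_p ≈ 4.22 s

Matching coefficients with s² + 2ζω_n s + ω_n² gives ω_n² = 1.08 ⇒ ω_n = 1.04 rad/s, and ζ = 1.45/(2ω_n) = 0.698.
ω_d = ω_n√(1−ζ²) = 0.745 rad/s. Then t_p = π/ω_d = 4.22 s.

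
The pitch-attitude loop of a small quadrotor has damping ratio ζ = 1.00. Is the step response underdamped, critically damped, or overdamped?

Since ζ = 1, the system is critically damped.

critically damped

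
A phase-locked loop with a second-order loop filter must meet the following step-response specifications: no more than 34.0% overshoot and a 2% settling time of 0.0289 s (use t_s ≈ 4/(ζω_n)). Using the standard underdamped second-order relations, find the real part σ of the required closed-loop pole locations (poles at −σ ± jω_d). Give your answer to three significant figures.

σ ≈ 138

The settling-time spec alone fixes σ = ζω_n = 4/t_s = 4/0.0289 = 138.
(Overshoot then fixes ζ = 0.325 and hence ω_d = σ·√(1−ζ²)/ζ = 403 rad/s.)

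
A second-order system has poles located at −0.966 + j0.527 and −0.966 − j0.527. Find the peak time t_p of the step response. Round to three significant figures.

t_p = π/ω_d with ω_d = 0.527 (the imaginary part), so t_p = 5.96 s.

t_p ≈ 5.96 s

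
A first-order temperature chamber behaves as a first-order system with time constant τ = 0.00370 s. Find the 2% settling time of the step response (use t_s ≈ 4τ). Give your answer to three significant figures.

t_s ≈ 0.0148 s

t_s ≈ 4τ = 0.0148 s.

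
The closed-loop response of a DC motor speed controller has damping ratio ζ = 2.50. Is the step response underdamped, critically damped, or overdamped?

Since ζ = 2.50 > 1, the system is overdamped.

overdamped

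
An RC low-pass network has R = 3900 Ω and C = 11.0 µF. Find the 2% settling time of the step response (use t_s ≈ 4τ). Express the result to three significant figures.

t_s ≈ 0.172 s

τ = RC = 3900 × 11.0 µF = 0.0429 s.
t_s ≈ 4τ = 0.172 s.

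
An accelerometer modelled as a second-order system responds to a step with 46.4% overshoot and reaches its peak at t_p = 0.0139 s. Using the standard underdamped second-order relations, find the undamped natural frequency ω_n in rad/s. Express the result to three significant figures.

From the overshoot, ζ = −ln(OS)/√(π²+ln²(OS)) = 0.237.
t_p = π/ω_d ⇒ ω_d = 226 rad/s; then ω_n = ω_d/√(1−ζ²) = 233 rad/s.

ω_n ≈ 233 rad/s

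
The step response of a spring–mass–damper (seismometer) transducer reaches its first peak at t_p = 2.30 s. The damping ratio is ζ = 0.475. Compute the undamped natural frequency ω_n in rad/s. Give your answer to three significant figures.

ω_n ≈ 1.55 rad/s

Peak time t_p = π/ω_d, so ω_d = π/t_p = π/2.30 = 1.37 rad/s.
ω_n = ω_d/√(1−ζ²) = 1.37/√0.774 = 1.55 rad/s.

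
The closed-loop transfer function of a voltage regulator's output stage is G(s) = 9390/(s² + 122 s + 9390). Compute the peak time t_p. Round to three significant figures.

Matching coefficients with s² + 2ζω_n s + ω_n² gives ω_n² = 9390 ⇒ ω_n = 96.9 rad/s, and ζ = 122/(2ω_n) = 0.630.
ω_d = ω_n√(1−ζ²) = 75.3 rad/s. Then t_p = π/ω_d = 0.0417 s.

t_p ≈ 0.0417 s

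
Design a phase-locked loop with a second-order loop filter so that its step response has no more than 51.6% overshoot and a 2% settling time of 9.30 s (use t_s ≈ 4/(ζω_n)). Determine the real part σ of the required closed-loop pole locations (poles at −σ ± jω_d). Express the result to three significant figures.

The settling-time spec alone fixes σ = ζω_n = 4/t_s = 4/9.30 = 0.430.
(Overshoot then fixes ζ = 0.206 and hence ω_d = σ·√(1−ζ²)/ζ = 2.04 rad/s.)

σ ≈ 0.430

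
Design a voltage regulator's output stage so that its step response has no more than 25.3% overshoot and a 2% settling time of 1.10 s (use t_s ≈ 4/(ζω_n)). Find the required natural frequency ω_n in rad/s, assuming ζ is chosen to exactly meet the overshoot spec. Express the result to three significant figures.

From %OS = 100·exp(−πζ/√(1−ζ²)), invert to get ζ = −ln(OS)/√(π² + ln²(OS)) with OS = 0.253.
−ln 0.253 = 1.374, so ζ = 1.374/√(π² + 1.889) = 0.401.
Then ω_n = 4/(ζ t_s) = 4/(0.401 × 1.10) = 9.07 rad/s.

ω_n ≈ 9.07 rad/s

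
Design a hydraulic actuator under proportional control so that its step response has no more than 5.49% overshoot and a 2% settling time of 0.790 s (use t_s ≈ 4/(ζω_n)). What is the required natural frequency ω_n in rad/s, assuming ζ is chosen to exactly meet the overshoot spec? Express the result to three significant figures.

ζ = −ln(OS)/√(π² + (ln OS)²). With OS = 0.0549, ln OS = −2.902 and ζ = 2.902/4.277 = 0.679.
From t_s ≈ 4/(ζω_n): ω_n = 4/(ζ·t_s) = 4/(0.679·0.790) = 7.46 rad/s.

ω_n ≈ 7.46 rad/s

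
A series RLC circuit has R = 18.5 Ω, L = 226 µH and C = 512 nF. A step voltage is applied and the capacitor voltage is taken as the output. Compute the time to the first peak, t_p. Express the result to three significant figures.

For a series RLC circuit (capacitor voltage as output), ω_n = 1/√(LC) = 1/√(226 µH · 512 nF) = 93000 rad/s.
ζ = (R/2)·√(C/L) = (18.5/2)·√(512 nF/226 µH) = 0.440.
ω_d = ω_n√(1−ζ²) = 83500 rad/s. t_p = π/ω_d = 0.0000376 s.

t_p ≈ 0.0000376 s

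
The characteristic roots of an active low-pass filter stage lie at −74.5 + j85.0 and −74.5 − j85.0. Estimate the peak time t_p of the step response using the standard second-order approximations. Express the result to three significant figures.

t_p ≈ 0.0370 s

t_p = π/ω_d with ω_d = 85.0 (the imaginary part), so t_p = 0.0370 s.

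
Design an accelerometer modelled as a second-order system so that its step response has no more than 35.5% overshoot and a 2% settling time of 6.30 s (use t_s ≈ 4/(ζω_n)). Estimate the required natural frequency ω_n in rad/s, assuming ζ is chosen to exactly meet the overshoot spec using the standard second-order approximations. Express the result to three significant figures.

ω_n ≈ 2.03 rad/s

Inverting the overshoot relation: ζ = |ln 0.355|/√(π² + ln²0.355) = 0.313.
Then ω_n = 4/(ζ t_s) = 4/(0.313 × 6.30) = 2.03 rad/s.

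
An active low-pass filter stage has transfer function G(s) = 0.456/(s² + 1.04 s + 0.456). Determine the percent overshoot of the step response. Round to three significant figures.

%OS ≈ 2.26%

Comparing the denominator to s² + 2ζω_n s + ω_n²: ω_n = √0.456 = 0.675 rad/s, and 2ζω_n = 1.04 so ζ = 1.04/(2·0.675) = 0.770.
%OS = 100 e^{−πζ/√(1−ζ²)} with ζ = 0.770 gives 2.26%.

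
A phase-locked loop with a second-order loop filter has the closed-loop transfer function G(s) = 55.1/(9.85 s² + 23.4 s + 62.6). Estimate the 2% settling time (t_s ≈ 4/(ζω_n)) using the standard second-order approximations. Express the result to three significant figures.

Dividing through by 9.85: denominator becomes s² + 2.376 s + 6.355.
So ω_n = √6.355 = 2.52 rad/s and ζ = 2.376/(2·2.52) = 0.471.
t_s ≈ 4/(ζω_n) = 3.37 s.

t_s ≈ 3.37 s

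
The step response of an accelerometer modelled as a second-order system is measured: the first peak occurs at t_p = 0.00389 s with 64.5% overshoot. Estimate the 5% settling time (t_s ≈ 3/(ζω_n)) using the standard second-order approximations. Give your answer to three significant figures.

t_s ≈ 0.0266 s

ζ from %OS: ζ = |ln 0.645|/√(π²+ln²0.645) = 0.138.
t_p = π/ω_d ⇒ ω_d = 808 rad/s; then ω_n = ω_d/√(1−ζ²) = 815 rad/s.
t_s ≈ 3/(ζω_n) = 3/(0.138·815) = 0.0266 s.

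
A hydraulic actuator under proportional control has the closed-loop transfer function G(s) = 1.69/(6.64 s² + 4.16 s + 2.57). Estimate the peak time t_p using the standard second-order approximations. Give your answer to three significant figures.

Dividing through by 6.64: denominator becomes s² + 0.6265 s + 0.3870.
So ω_n = √0.3870 = 0.622 rad/s and ζ = 0.6265/(2·0.622) = 0.504.
ω_d = 0.622·√(1 − 0.504²) = 0.538 rad/s. t_p = π/ω_d = 5.84 s.

t_p ≈ 5.84 s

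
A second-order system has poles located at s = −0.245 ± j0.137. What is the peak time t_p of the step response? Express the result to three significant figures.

t_p = π/ω_d with ω_d = 0.137 (the imaginary part), so t_p = 22.9 s.

t_p ≈ 22.9 s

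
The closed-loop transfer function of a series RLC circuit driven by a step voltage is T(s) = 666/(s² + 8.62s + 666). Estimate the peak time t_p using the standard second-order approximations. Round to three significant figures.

t_p ≈ 0.123 s

Comparing the denominator to s² + 2ζω_n s + ω_n²: ω_n = √666 = 25.8 rad/s, and 2ζω_n = 8.62 so ζ = 8.62/(2·25.8) = 0.167.
ω_d = ω_n√(1−ζ²) = 25.4 rad/s. Then t_p = π/ω_d = 0.123 s.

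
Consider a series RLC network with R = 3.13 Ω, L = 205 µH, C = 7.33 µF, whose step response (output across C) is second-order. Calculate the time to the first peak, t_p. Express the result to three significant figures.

t_p ≈ 0.000127 s

For a series RLC circuit (capacitor voltage as output), ω_n = 1/√(LC) = 1/√(205 µH · 7.33 µF) = 25800 rad/s.
ζ = (R/2)·√(C/L) = (3.13/2)·√(7.33 µF/205 µH) = 0.296.
ω_d = 25800·√(1 − 0.296²) = 24600 rad/s. t_p = π/ω_d = 0.000127 s.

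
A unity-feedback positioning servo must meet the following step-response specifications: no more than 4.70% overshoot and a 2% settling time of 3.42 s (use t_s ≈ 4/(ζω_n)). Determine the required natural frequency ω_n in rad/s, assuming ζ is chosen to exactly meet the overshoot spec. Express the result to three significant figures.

ω_n ≈ 1.68 rad/s

Inverting the overshoot relation: ζ = |ln 0.0470|/√(π² + ln²0.0470) = 0.697.
Then ω_n = 4/(ζ t_s) = 4/(0.697 × 3.42) = 1.68 rad/s.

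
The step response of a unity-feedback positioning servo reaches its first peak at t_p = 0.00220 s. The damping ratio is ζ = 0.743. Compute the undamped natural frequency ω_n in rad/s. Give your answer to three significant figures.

ω_n ≈ 2130 rad/s

Peak time t_p = π/ω_d, so ω_d = π/t_p = π/0.00220 = 1430 rad/s.
ω_n = ω_d/√(1−ζ²) = 1430/√0.448 = 2130 rad/s.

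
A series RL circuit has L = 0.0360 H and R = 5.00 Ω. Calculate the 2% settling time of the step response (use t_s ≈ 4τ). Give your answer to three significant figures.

t_s ≈ 0.0288 s

τ = L/R = 0.0360/5.00 = 0.00720 s.
t_s ≈ 4τ = 0.0288 s.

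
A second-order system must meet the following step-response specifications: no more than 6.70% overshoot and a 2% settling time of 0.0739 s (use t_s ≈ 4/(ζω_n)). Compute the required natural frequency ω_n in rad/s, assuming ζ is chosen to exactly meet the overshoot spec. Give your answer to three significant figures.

ω_n ≈ 83.0 rad/s

Inverting the overshoot relation: ζ = |ln 0.0670|/√(π² + ln²0.0670) = 0.652.
From t_s ≈ 4/(ζω_n): ω_n = 4/(ζ·t_s) = 4/(0.652·0.0739) = 83.0 rad/s.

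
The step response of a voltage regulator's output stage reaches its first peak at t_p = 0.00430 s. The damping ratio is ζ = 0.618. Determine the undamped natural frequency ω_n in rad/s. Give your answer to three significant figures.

Peak time t_p = π/ω_d, so ω_d = π/t_p = π/0.00430 = 731 rad/s.
ω_n = ω_d/√(1−ζ²) = 731/√0.618 = 929 rad/s.

ω_n ≈ 929 rad/s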